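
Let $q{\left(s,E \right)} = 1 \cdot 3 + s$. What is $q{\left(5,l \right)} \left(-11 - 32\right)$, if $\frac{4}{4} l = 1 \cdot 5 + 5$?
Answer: $-344$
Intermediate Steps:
$l = 10$ ($l = 1 \cdot 5 + 5 = 5 + 5 = 10$)
$q{\left(s,E \right)} = 3 + s$
$q{\left(5,l \right)} \left(-11 - 32\right) = \left(3 + 5\right) \left(-11 - 32\right) = 8 \left(-43\right) = -344$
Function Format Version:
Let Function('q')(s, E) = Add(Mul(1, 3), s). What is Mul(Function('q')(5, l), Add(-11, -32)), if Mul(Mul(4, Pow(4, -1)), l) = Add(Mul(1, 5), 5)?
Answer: -344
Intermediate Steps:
l = 10 (l = Add(Mul(1, 5), 5) = Add(5, 5) = 10)
Function('q')(s, E) = Add(3, s)
Mul(Function('q')(5, l), Add(-11, -32)) = Mul(Add(3, 5), Add(-11, -32)) = Mul(8, -43) = -344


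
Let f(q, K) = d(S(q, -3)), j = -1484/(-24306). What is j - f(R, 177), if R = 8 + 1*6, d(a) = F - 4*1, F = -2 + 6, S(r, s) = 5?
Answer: 742/12153 ≈ 0.061055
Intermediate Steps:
F = 4
j = 742/12153 (j = -1484*(-1/24306) = 742/12153 ≈ 0.061055)
d(a) = 0 (d(a) = 4 - 4*1 = 4 - 4 = 0)
R = 14 (R = 8 + 6 = 14)
f(q, K) = 0
j - f(R, 177) = 742/12153 - 1*0 = 742/12153 + 0 = 742/12153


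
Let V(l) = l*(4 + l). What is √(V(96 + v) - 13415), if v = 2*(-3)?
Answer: I*√4955 ≈ 70.392*I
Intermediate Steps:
v = -6
√(V(96 + v) - 13415) = √((96 - 6)*(4 + (96 - 6)) - 13415) = √(90*(4 + 90) - 13415) = √(90*94 - 13415) = √(8460 - 13415) = √(-4955) = I*√4955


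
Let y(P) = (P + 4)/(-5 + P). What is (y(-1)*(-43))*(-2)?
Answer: -43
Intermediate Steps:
y(P) = (4 + P)/(-5 + P)
(y(-1)*(-43))*(-2) = (((4 - 1)/(-5 - 1))*(-43))*(-2) = ((3/(-6))*(-43))*(-2) = (-1/6*3*(-43))*(-2) = -1/2*(-43)*(-2) = (43/2)*(-2) = -43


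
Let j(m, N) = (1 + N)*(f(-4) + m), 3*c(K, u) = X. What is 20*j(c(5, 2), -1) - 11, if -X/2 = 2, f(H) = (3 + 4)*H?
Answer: -11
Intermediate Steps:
f(H) = 7*H
X = -4 (X = -2*2 = -4)
c(K, u) = -4/3 (c(K, u) = (1/3)*(-4) = -4/3)
j(m, N) = (1 + N)*(-28 + m) (j(m, N) = (1 + N)*(7*(-4) + m) = (1 + N)*(-28 + m))
20*j(c(5, 2), -1) - 11 = 20*(-28 - 4/3 - 28*(-1) - 1*(-4/3)) - 11 = 20*(-28 - 4/3 + 28 + 4/3) - 11 = 20*0 - 11 = 0 - 11 = -11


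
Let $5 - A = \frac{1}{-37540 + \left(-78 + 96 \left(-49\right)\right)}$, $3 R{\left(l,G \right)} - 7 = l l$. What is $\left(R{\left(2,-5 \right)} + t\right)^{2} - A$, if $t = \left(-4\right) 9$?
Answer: $\frac{396303199}{380898} \approx 1040.4$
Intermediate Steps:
$R{\left(l,G \right)} = \frac{7}{3} + \frac{l^{2}}{3}$ ($R{\left(l,G \right)} = \frac{7}{3} + \frac{l l}{3} = \frac{7}{3} + \frac{l^{2}}{3}$)
$t = -36$
$A = \frac{211611}{42322}$ ($A = 5 - \frac{1}{-37540 + \left(-78 + 96 \left(-49\right)\right)} = 5 - \frac{1}{-37540 - 4782} = 5 - \frac{1}{-42322} = 5 - - \frac{1}{42322} = 5 + \frac{1}{42322} = \frac{211611}{42322} \approx 5.0$)
$\left(R{\left(2,-5 \right)} + t\right)^{2} - A = \left(\left(\frac{7}{3} + \frac{2^{2}}{3}\right) - 36\right)^{2} - \frac{211611}{42322} = \left(\left(\frac{7}{3} + \frac{1}{3} \cdot 4\right) - 36\right)^{2} - \frac{211611}{42322} = \left(\left(\frac{7}{3} + \frac{4}{3}\right) - 36\right)^{2} - \frac{211611}{42322} = \left(\frac{11}{3} - 36\right)^{2} - \frac{211611}{42322} = \left(- \frac{97}{3}\right)^{2} - \frac{211611}{42322} = \frac{9409}{9} - \frac{211611}{42322} = \frac{396303199}{380898}$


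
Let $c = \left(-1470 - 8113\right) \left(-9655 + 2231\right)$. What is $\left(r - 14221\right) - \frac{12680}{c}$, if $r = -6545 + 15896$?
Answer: $- \frac{43309028465}{8893024} \approx -4870.0$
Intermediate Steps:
$r = 9351$
$c = 71144192$ ($c = \left(-9583\right) \left(-7424\right) = 71144192$)
$\left(r - 14221\right) - \frac{12680}{c} = \left(9351 - 14221\right) - \frac{12680}{71144192} = -4870 - \frac{1585}{8893024} = - \frac{43309028465}{8893024}$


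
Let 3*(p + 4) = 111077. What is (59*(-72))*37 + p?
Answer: -360463/3 ≈ -1.2015e+5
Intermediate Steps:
p = 111065/3 (p = -4 + (⅓)*111077 = -4 + 111077/3 = 111065/3 ≈ 37022.)
(59*(-72))*37 + p = (59*(-72))*37 + 111065/3 = -4248*37 + 111065/3 = -157176 + 111065/3 = -360463/3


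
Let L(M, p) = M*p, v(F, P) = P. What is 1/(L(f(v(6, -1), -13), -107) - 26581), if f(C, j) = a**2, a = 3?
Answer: -1/27544 ≈ -3.6306e-5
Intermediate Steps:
f(C, j) = 9 (f(C, j) = 3**2 = 9)
1/(L(f(v(6, -1), -13), -107) - 26581) = 1/(9*(-107) - 26581) = 1/(-963 - 26581) = 1/(-27544) = -1/27544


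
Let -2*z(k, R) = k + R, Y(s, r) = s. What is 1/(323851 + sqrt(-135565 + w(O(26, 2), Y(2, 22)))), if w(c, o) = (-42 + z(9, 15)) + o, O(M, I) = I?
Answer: 323851/104879605818 - I*sqrt(135617)/104879605818 ≈ 3.0878e-6 - 3.5113e-9*I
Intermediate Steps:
z(k, R) = -R/2 - k/2 (z(k, R) = -(k + R)/2 = -(R + k)/2 = -R/2 - k/2)
w(c, o) = -54 + o (w(c, o) = (-42 + (-1/2*15 - 1/2*9)) + o = (-42 + (-15/2 - 9/2)) + o = (-42 - 12) + o = -54 + o)
1/(323851 + sqrt(-135565 + w(O(26, 2), Y(2, 22)))) = 1/(323851 + sqrt(-135565 + (-54 + 2))) = 1/(323851 + sqrt(-135565 - 52)) = 1/(323851 + sqrt(-135617)) = 1/(323851 + I*sqrt(135617))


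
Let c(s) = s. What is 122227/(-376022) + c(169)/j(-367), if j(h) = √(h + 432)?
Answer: -122227/376022 + 13*√65/5 ≈ 20.637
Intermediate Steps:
j(h) = √(432 + h)
122227/(-376022) + c(169)/j(-367) = 122227/(-376022) + 169/(√(432 - 367)) = 122227*(-1/376022) + 169/(√65) = -122227/376022 + 169*(√65/65) = -122227/376022 + 13*√65/5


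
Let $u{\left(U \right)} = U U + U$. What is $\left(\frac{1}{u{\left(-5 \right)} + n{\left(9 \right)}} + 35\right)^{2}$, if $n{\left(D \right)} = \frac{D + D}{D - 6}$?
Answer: $\frac{829921}{676} \approx 1227.7$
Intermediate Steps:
$n{\left(D \right)} = \frac{2 D}{-6 + D}$
$u{\left(U \right)} = U + U^{2}$ ($u{\left(U \right)} = U^{2} + U = U + U^{2}$)
$\left(\frac{1}{u{\left(-5 \right)} + n{\left(9 \right)}} + 35\right)^{2} = \left(\frac{1}{- 5 \left(1 - 5\right) + 2 \cdot 9 \frac{1}{-6 + 9}} + 35\right)^{2} = \left(\frac{1}{\left(-5\right) \left(-4\right) + 2 \cdot 9 \cdot \frac{1}{3}} + 35\right)^{2} = \left(\frac{1}{20 + 2 \cdot 9 \cdot \frac{1}{3}} + 35\right)^{2} = \left(\frac{1}{20 + 6} + 35\right)^{2} = \left(\frac{1}{26} + 35\right)^{2} = \left(\frac{911}{26}\right)^{2} = \frac{829921}{676}$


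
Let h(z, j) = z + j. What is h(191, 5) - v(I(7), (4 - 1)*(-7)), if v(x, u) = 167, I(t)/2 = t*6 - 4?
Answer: 29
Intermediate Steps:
I(t) = -8 + 12*t (I(t) = 2*(t*6 - 4) = 2*(6*t - 4) = 2*(-4 + 6*t) = -8 + 12*t)
h(z, j) = j + z
h(191, 5) - v(I(7), (4 - 1)*(-7)) = (5 + 191) - 1*167 = 196 - 167 = 29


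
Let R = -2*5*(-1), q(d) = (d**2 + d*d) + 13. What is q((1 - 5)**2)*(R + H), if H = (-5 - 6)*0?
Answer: 5250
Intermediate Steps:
q(d) = 13 + 2*d**2 (q(d) = (d**2 + d**2) + 13 = 2*d**2 + 13 = 13 + 2*d**2)
R = 10 (R = -10*(-1) = 10)
H = 0 (H = -11*0 = 0)
q((1 - 5)**2)*(R + H) = (13 + 2*((1 - 5)**2)**2)*(10 + 0) = (13 + 2*((-4)**2)**2)*10 = (13 + 2*16**2)*10 = (13 + 2*256)*10 = (13 + 512)*10 = 525*10 = 5250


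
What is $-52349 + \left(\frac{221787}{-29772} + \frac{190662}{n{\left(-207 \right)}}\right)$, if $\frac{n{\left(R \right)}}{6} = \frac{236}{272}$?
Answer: $- \frac{3070467477}{195172} \approx -15732.0$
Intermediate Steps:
$n{\left(R \right)} = \frac{177}{34}$ ($n{\left(R \right)} = 6 \cdot \frac{236}{272} = 6 \cdot 236 \cdot \frac{1}{272} = 6 \cdot \frac{59}{68} = \frac{177}{34}$)
$-52349 + \left(\frac{221787}{-29772} + \frac{190662}{n{\left(-207 \right)}}\right) = -52349 + \left(\frac{221787}{-29772} + \frac{190662}{\frac{177}{34}}\right) = -52349 + \left(221787 \left(- \frac{1}{29772}\right) + 190662 \cdot \frac{34}{177}\right) = -52349 + \left(- \frac{24643}{3308} + \frac{2160836}{59}\right) = -52349 + \frac{7146591551}{195172} = - \frac{3070467477}{195172}$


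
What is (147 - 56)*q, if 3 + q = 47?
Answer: 4004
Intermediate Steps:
q = 44 (q = -3 + 47 = 44)
(147 - 56)*q = (147 - 56)*44 = 91*44 = 4004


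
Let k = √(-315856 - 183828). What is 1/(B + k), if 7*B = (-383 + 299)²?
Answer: 252/378937 - I*√124921/757874 ≈ 0.00066502 - 0.00046636*I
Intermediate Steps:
B = 1008 (B = (-383 + 299)²/7 = (⅐)*(-84)² = (⅐)*7056 = 1008)
k = 2*I*√124921 (k = √(-499684) = 2*I*√124921 ≈ 706.88*I)
1/(B + k) = 1/(1008 + 2*I*√124921)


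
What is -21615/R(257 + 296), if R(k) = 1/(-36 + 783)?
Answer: -16146405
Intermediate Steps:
R(k) = 1/747
-21615/R(257 + 296) = -21615/1/747 = -21615*747 = -16146405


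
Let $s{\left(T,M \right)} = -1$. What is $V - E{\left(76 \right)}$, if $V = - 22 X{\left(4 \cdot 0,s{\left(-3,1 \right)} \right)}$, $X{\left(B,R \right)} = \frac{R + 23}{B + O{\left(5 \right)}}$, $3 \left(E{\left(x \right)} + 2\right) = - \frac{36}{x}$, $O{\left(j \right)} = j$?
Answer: $- \frac{8991}{95} \approx -94.642$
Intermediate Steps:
$E{\left(x \right)} = -2 - \frac{12}{x}$ ($E{\left(x \right)} = -2 + \frac{\left(-36\right) \frac{1}{x}}{3} = -2 - \frac{12}{x}$)
$X{\left(B,R \right)} = \frac{23 + R}{5 + B}$ ($X{\left(B,R \right)} = \frac{R + 23}{B + 5} = \frac{23 + R}{5 + B}$)
$V = - \frac{484}{5}$ ($V = - 22 \frac{23 - 1}{5 + 4 \cdot 0} = - 22 \frac{1}{5 + 0} \cdot 22 = - 22 \cdot \frac{1}{5} \cdot 22 = \left(-22\right) \frac{22}{5} = - \frac{484}{5} \approx -96.8$)
$V - E{\left(76 \right)} = - \frac{484}{5} - \left(-2 - \frac{12}{76}\right) = - \frac{484}{5} - \left(-2 - \frac{3}{19}\right) = - \frac{484}{5} - - \frac{41}{19} = - \frac{484}{5} + \frac{41}{19} = - \frac{8991}{95}$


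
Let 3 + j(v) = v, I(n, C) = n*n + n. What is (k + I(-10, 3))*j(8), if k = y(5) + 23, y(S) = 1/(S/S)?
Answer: 570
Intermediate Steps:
I(n, C) = n + n**2 (I(n, C) = n**2 + n = n + n**2)
j(v) = -3 + v
y(S) = 1 (y(S) = 1/1 = 1)
k = 24 (k = 1 + 23 = 24)
(k + I(-10, 3))*j(8) = (24 - 10*(1 - 10))*(-3 + 8) = (24 - 10*(-9))*5 = (24 + 90)*5 = 114*5 = 570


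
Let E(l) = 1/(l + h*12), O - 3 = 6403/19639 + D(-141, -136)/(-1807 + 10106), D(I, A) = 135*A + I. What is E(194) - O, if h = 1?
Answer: -36659421385/33574716566 ≈ -1.0919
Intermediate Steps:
D(I, A) = I + 135*A
O = 178749541/162984061 (O = 3 + (6403/19639 + (-141 + 135*(-136))/(-1807 + 10106)) = 3 + (6403*(1/19639) + (-141 - 18360)/8299) = 3 + (6403/19639 - 18501*1/8299) = 3 + (6403/19639 - 18501/8299) = 3 - 310202642/162984061 = 178749541/162984061 ≈ 1.0967)
E(l) = 1/(12 + l) (E(l) = 1/(l + 1*12) = 1/(l + 12) = 1/(12 + l))
E(194) - O = 1/(12 + 194) - 1*178749541/162984061 = 1/206 - 178749541/162984061 = -36659421385/33574716566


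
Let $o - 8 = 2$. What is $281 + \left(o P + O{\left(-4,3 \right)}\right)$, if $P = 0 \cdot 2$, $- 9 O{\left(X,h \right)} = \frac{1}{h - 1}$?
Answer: $\frac{5057}{18} \approx 280.94$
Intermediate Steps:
$O{\left(X,h \right)} = - \frac{1}{9 \left(-1 + h\right)}$ ($O{\left(X,h \right)} = - \frac{1}{9 \left(h - 1\right)} = - \frac{1}{9 \left(-1 + h\right)}$)
$o = 10$ ($o = 8 + 2 = 10$)
$P = 0$
$281 + \left(o P + O{\left(-4,3 \right)}\right) = 281 + \left(10 \cdot 0 - \frac{1}{-9 + 9 \cdot 3}\right) = 281 + \left(0 - \frac{1}{-9 + 27}\right) = 281 + \left(0 - \frac{1}{18}\right) = 281 - \frac{1}{18} = \frac{5057}{18}$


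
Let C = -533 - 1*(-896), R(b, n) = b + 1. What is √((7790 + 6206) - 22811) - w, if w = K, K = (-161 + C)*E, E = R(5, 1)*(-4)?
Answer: 4848 + I*√8815 ≈ 4848.0 + 93.888*I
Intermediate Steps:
R(b, n) = 1 + b
C = 363 (C = -533 + 896 = 363)
E = -24 (E = (1 + 5)*(-4) = 6*(-4) = -24)
K = -4848 (K = (-161 + 363)*(-24) = 202*(-24) = -4848)
w = -4848
√((7790 + 6206) - 22811) - w = √((7790 + 6206) - 22811) - 1*(-4848) = √(13996 - 22811) + 4848 = √(-8815) + 4848 = I*√8815 + 4848 = 4848 + I*√8815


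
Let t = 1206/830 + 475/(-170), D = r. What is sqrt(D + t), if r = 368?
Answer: sqrt(72998889270)/14110 ≈ 19.148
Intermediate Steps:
D = 368
t = -18923/14110 (t = 1206*(1/830) + 475*(-1/170) = 603/415 - 95/34 = -18923/14110 ≈ -1.3411)
sqrt(D + t) = sqrt(368 - 18923/14110) = sqrt(5173557/14110) = sqrt(72998889270)/14110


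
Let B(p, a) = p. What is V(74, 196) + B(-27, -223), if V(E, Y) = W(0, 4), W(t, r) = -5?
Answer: -32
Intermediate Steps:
V(E, Y) = -5
V(74, 196) + B(-27, -223) = -5 - 27 = -32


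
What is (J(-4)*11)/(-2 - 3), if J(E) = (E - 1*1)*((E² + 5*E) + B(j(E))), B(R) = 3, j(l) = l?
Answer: -11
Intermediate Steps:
J(E) = (-1 + E)*(3 + E² + 5*E) (J(E) = (E - 1*1)*((E² + 5*E) + 3) = (E - 1)*(3 + E² + 5*E) = (-1 + E)*(3 + E² + 5*E))
(J(-4)*11)/(-2 - 3) = ((-3 + (-4)³ - 2*(-4) + 4*(-4)²)*11)/(-2 - 3) = ((-3 - 64 + 8 + 4*16)*11)/(-5) = ((-3 - 64 + 8 + 64)*11)*(-⅕) = (5*11)*(-⅕) = 55*(-⅕) = -11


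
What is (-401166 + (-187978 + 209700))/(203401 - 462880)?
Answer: 379444/259479 ≈ 1.4623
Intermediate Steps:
(-401166 + (-187978 + 209700))/(203401 - 462880) = (-401166 + 21722)/(-259479) = -379444*(-1/259479) = 379444/259479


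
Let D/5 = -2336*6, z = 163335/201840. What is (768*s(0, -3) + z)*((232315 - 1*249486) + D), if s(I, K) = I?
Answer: -950076139/13456 ≈ -70606.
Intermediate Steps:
z = 10889/13456 (z = 163335*(1/201840) = 10889/13456 ≈ 0.80923)
D = -70080 (D = 5*(-2336*6) = 5*(-14016) = -70080)
(768*s(0, -3) + z)*((232315 - 1*249486) + D) = (768*0 + 10889/13456)*((232315 - 1*249486) - 70080) = (0 + 10889/13456)*((232315 - 249486) - 70080) = 10889*(-17171 - 70080)/13456 = (10889/13456)*(-87251) = -950076139/13456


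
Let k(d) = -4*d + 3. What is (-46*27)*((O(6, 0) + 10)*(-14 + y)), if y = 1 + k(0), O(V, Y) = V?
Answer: 198720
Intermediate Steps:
k(d) = 3 - 4*d
y = 4 (y = 1 + (3 - 4*0) = 1 + (3 + 0) = 1 + 3 = 4)
(-46*27)*((O(6, 0) + 10)*(-14 + y)) = (-46*27)*((6 + 10)*(-14 + 4)) = -19872*(-10) = -1242*(-160) = 198720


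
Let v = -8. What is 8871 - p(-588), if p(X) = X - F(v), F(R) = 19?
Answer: 9478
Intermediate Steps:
p(X) = -19 + X (p(X) = X - 1*19 = X - 19 = -19 + X)
8871 - p(-588) = 8871 - (-19 - 588) = 8871 - 1*(-607) = 8871 + 607 = 9478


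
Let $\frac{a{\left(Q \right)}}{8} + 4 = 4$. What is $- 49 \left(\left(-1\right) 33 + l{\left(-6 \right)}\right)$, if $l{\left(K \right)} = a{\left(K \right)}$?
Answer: $1617$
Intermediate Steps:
$a{\left(Q \right)} = 0$ ($a{\left(Q \right)} = -32 + 8 \cdot 4 = -32 + 32 = 0$)
$l{\left(K \right)} = 0$
$- 49 \left(\left(-1\right) 33 + l{\left(-6 \right)}\right) = - 49 \left(\left(-1\right) 33 + 0\right) = - 49 \left(-33 + 0\right) = \left(-49\right) \left(-33\right) = 1617$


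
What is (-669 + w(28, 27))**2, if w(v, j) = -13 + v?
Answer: 427716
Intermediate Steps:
(-669 + w(28, 27))**2 = (-669 + (-13 + 28))**2 = (-669 + 15)**2 = (-654)**2 = 427716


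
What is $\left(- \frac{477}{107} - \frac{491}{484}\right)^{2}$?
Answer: $\frac{80318394025}{2681996944} \approx 29.947$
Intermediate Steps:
$\left(- \frac{477}{107} - \frac{491}{484}\right)^{2} = \left(- \frac{283405}{51788}\right)^{2} = \frac{80318394025}{2681996944}$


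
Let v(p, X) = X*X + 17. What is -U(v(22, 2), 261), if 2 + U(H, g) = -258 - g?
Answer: 521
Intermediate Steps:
v(p, X) = 17 + X² (v(p, X) = X² + 17 = 17 + X²)
U(H, g) = -260 - g (U(H, g) = -2 + (-258 - g) = -260 - g)
-U(v(22, 2), 261) = -(-260 - 1*261) = -(-260 - 261) = -1*(-521) = 521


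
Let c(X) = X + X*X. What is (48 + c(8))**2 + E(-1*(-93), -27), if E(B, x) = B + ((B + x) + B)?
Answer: 14652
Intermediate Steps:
E(B, x) = x + 3*B (E(B, x) = B + (x + 2*B) = x + 3*B)
c(X) = X + X**2
(48 + c(8))**2 + E(-1*(-93), -27) = (48 + 8*(1 + 8))**2 + (-27 + 3*(-1*(-93))) = (48 + 8*9)**2 + (-27 + 3*93) = (48 + 72)**2 + (-27 + 279) = 120**2 + 252 = 14400 + 252 = 14652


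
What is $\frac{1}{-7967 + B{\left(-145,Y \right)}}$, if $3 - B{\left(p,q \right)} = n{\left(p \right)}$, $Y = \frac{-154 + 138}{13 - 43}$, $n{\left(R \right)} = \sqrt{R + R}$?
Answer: $\frac{i}{\sqrt{290} - 7964 i} \approx -0.00012556 + 2.6849 \cdot 10^{-7} i$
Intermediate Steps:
$n{\left(R \right)} = \sqrt{2} \sqrt{R}$ ($n{\left(R \right)} = \sqrt{2 R} = \sqrt{2} \sqrt{R}$)
$Y = \frac{8}{15}$ ($Y = - \frac{16}{-30} = \left(-16\right) \left(- \frac{1}{30}\right) = \frac{8}{15} \approx 0.53333$)
$B{\left(p,q \right)} = 3 - \sqrt{2} \sqrt{p}$
$\frac{1}{-7967 + B{\left(-145,Y \right)}} = \frac{1}{-7967 + \left(3 - \sqrt{2} \sqrt{-145}\right)} = \frac{1}{-7967 + \left(3 - \sqrt{2} i \sqrt{145}\right)} = \frac{1}{-7967 + \left(3 - i \sqrt{290}\right)} = \frac{1}{-7964 - i \sqrt{290}}$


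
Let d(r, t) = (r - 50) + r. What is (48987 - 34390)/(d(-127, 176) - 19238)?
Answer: -14597/19542 ≈ -0.74695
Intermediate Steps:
d(r, t) = -50 + 2*r (d(r, t) = (-50 + r) + r = -50 + 2*r)
(48987 - 34390)/(d(-127, 176) - 19238) = (48987 - 34390)/((-50 + 2*(-127)) - 19238) = 14597/((-50 - 254) - 19238) = 14597/(-304 - 19238) = 14597/(-19542) = 14597*(-1/19542) = -14597/19542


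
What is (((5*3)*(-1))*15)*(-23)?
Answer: 5175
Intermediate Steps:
(((5*3)*(-1))*15)*(-23) = ((15*(-1))*15)*(-23) = -15*15*(-23) = -225*(-23) = 5175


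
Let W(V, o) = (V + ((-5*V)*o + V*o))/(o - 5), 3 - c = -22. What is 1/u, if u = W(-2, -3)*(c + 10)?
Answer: 4/455 ≈ 0.0087912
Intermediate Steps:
c = 25 (c = 3 - 1*(-22) = 3 + 22 = 25)
W(V, o) = (V - 4*V*o)/(-5 + o) (W(V, o) = (V + (-5*V*o + V*o))/(-5 + o) = (V - 4*V*o)/(-5 + o))
u = 455/4 (u = (-2*(1 - 4*(-3))/(-5 - 3))*(25 + 10) = -2*(1 + 12)/(-8)*35 = -2*(-⅛)*13*35 = (13/4)*35 = 455/4 ≈ 113.75)
1/u = 1/(455/4) = 4/455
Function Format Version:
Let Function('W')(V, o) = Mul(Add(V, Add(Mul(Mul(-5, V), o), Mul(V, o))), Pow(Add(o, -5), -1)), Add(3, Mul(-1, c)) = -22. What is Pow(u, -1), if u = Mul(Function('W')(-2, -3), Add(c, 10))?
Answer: Rational(4, 455) ≈ 0.0087912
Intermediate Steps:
c = 25 (c = Add(3, Mul(-1, -22)) = Add(3, 22) = 25)
Function('W')(V, o) = Mul(Pow(Add(-5, o), -1), Add(V, Mul(-4, V, o))) (Function('W')(V, o) = Mul(Add(V, Add(Mul(-5, V, o), Mul(V, o))), Pow(Add(-5, o), -1)) = Mul(Add(V, Mul(-4, V, o)), Pow(Add(-5, o), -1)) = Mul(Pow(Add(-5, o), -1), Add(V, Mul(-4, V, o))))
u = Rational(455, 4) (u = Mul(Mul(-2, Pow(Add(-5, -3), -1), Add(1, Mul(-4, -3))), Add(25, 10)) = Mul(Mul(-2, Pow(-8, -1), Add(1, 12)), 35) = Mul(Mul(-2, Rational(-1, 8), 13), 35) = Mul(Rational(13, 4), 35) = Rational(455, 4) ≈ 113.75)
Pow(u, -1) = Pow(Rational(455, 4), -1) = Rational(4, 455)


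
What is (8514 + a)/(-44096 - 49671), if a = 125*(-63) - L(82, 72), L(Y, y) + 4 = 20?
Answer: -623/93767 ≈ -0.0066441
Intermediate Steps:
L(Y, y) = 16 (L(Y, y) = -4 + 20 = 16)
a = -7891 (a = 125*(-63) - 1*16 = -7875 - 16 = -7891)
(8514 + a)/(-44096 - 49671) = (8514 - 7891)/(-44096 - 49671) = 623/(-93767) = 623*(-1/93767) = -623/93767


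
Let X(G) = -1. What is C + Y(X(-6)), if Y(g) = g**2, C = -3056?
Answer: -3055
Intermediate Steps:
C + Y(X(-6)) = -3056 + (-1)**2 = -3056 + 1 = -3055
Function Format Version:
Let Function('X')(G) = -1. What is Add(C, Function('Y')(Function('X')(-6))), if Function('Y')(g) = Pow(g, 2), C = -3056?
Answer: -3055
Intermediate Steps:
Add(C, Function('Y')(Function('X')(-6))) = Add(-3056, Pow(-1, 2)) = Add(-3056, 1) = -3055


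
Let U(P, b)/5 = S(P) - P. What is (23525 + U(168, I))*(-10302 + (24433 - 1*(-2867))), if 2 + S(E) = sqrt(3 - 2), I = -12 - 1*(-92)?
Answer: 385514640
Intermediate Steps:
I = 80 (I = -12 + 92 = 80)
S(E) = -1 (S(E) = -2 + sqrt(3 - 2) = -2 + sqrt(1) = -2 + 1 = -1)
U(P, b) = -5 - 5*P (U(P, b) = 5*(-1 - P) = -5 - 5*P)
(23525 + U(168, I))*(-10302 + (24433 - 1*(-2867))) = (23525 + (-5 - 5*168))*(-10302 + (24433 - 1*(-2867))) = (23525 + (-5 - 840))*(-10302 + (24433 + 2867)) = (23525 - 845)*(-10302 + 27300) = 22680*16998 = 385514640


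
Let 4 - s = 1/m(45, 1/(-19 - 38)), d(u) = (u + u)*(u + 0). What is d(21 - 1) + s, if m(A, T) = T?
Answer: 861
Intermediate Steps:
d(u) = 2*u**2 (d(u) = (2*u)*u = 2*u**2)
s = 61 (s = 4 - 1/(1/(-19 - 38)) = 4 - 1/(1/(-57)) = 4 - 1/(-1/57) = 4 - 1*(-57) = 4 + 57 = 61)
d(21 - 1) + s = 2*(21 - 1)**2 + 61 = 2*20**2 + 61 = 2*400 + 61 = 800 + 61 = 861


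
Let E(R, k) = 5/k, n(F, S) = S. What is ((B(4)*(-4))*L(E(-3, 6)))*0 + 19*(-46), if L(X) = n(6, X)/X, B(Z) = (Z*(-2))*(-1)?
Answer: -874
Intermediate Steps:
B(Z) = 2*Z (B(Z) = -2*Z*(-1) = 2*Z)
L(X) = 1 (L(X) = X/X = 1)
((B(4)*(-4))*L(E(-3, 6)))*0 + 19*(-46) = (((2*4)*(-4))*1)*0 + 19*(-46) = ((8*(-4))*1)*0 - 874 = -32*1*0 - 874 = -32*0 - 874 = 0 - 874 = -874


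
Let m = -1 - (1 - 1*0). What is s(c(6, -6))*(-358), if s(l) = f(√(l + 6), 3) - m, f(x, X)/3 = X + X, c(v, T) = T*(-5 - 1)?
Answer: -7160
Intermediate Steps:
c(v, T) = -6*T (c(v, T) = T*(-6) = -6*T)
f(x, X) = 6*X (f(x, X) = 3*(X + X) = 3*(2*X) = 6*X)
m = -2 (m = -1 - (1 + 0) = -1 - 1*1 = -1 - 1 = -2)
s(l) = 20 (s(l) = 6*3 - 1*(-2) = 18 + 2 = 20)
s(c(6, -6))*(-358) = 20*(-358) = -7160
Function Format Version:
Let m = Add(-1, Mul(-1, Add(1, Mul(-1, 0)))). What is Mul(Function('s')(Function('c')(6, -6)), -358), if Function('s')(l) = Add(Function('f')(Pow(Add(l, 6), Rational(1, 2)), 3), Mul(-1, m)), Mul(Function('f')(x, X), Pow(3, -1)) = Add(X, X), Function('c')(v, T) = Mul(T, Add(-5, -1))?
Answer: -7160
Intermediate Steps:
Function('c')(v, T) = Mul(-6, T) (Function('c')(v, T) = Mul(T, -6) = Mul(-6, T))
Function('f')(x, X) = Mul(6, X) (Function('f')(x, X) = Mul(3, Add(X, X)) = Mul(3, Mul(2, X)) = Mul(6, X))
m = -2 (m = Add(-1, Mul(-1, Add(1, 0))) = Add(-1, Mul(-1, 1)) = Add(-1, -1) = -2)
Function('s')(l) = 20 (Function('s')(l) = Add(Mul(6, 3), Mul(-1, -2)) = Add(18, 2) = 20)
Mul(Function('s')(Function('c')(6, -6)), -358) = Mul(20, -358) = -7160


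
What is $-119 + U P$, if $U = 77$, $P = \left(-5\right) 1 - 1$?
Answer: $-581$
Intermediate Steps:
$P = -6$ ($P = -5 - 1 = -6$)
$-119 + U P = -119 + 77 \left(-6\right) = -119 - 462 = -581$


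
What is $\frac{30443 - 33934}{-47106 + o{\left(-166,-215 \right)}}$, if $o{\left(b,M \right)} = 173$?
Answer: $\frac{3491}{46933} \approx 0.074383$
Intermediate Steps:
$\frac{30443 - 33934}{-47106 + o{\left(-166,-215 \right)}} = \frac{30443 - 33934}{-47106 + 173} = - \frac{3491}{-46933} = \left(-3491\right) \left(- \frac{1}{46933}\right) = \frac{3491}{46933}$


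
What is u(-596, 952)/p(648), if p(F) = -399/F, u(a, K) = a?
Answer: 128736/133 ≈ 967.94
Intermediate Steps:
u(-596, 952)/p(648) = -596/((-399/648)) = -596/((-399*1/648)) = -596/(-133/216) = -596*(-216/133) = 128736/133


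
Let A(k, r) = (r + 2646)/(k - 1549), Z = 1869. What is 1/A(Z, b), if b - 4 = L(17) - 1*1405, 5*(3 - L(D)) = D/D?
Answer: 1600/6239 ≈ 0.25645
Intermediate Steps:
L(D) = 14/5 (L(D) = 3 - D/(5*D) = 3 - ⅕*1 = 3 - ⅕ = 14/5)
b = -6991/5 (b = 4 + (14/5 - 1*1405) = 4 + (14/5 - 1405) = 4 - 7011/5 = -6991/5 ≈ -1398.2)
A(k, r) = (2646 + r)/(-1549 + k)
1/A(Z, b) = 1/((2646 - 6991/5)/(-1549 + 1869)) = 1/((6239/5)/320) = 1/((1/320)*(6239/5)) = 1/(6239/1600) = 1600/6239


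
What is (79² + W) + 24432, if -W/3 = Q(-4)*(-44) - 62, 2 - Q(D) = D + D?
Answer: 32179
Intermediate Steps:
Q(D) = 2 - 2*D (Q(D) = 2 - (D + D) = 2 - 2*D)
W = 1506 (W = -3*((2 - 2*(-4))*(-44) - 62) = -3*((2 + 8)*(-44) - 62) = -3*(10*(-44) - 62) = -3*(-440 - 62) = -3*(-502) = 1506)
(79² + W) + 24432 = (79² + 1506) + 24432 = (6241 + 1506) + 24432 = 7747 + 24432 = 32179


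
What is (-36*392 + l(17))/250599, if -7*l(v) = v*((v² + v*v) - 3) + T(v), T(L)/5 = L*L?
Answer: -356/5677 ≈ -0.062709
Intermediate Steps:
T(L) = 5*L² (T(L) = 5*(L*L) = 5*L²)
l(v) = -5*v²/7 - v*(-3 + 2*v²)/7 (l(v) = -(v*((v² + v*v) - 3) + 5*v²)/7 = -(v*((v² + v²) - 3) + 5*v²)/7 = -(v*(2*v² - 3) + 5*v²)/7 = -(v*(-3 + 2*v²) + 5*v²)/7 = -(5*v² + v*(-3 + 2*v²))/7 = -5*v²/7 - v*(-3 + 2*v²)/7)
(-36*392 + l(17))/250599 = (-36*392 + (⅐)*17*(3 - 5*17 - 2*17²))/250599 = (-14112 + (⅐)*17*(3 - 85 - 2*289))*(1/250599) = (-14112 + (⅐)*17*(3 - 85 - 578))*(1/250599) = (-14112 + (⅐)*17*(-660))*(1/250599) = (-14112 - 11220/7)*(1/250599) = -110004/7*1/250599 = -356/5677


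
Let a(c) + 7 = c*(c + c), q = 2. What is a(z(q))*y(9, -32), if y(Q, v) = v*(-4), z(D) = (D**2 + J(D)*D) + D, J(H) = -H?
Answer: 128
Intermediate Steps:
z(D) = D (z(D) = (D**2 + (-D)*D) + D = (D**2 - D**2) + D = 0 + D = D)
y(Q, v) = -4*v
a(c) = -7 + 2*c**2 (a(c) = -7 + c*(c + c) = -7 + c*(2*c) = -7 + 2*c**2)
a(z(q))*y(9, -32) = (-7 + 2*2**2)*(-4*(-32)) = (-7 + 2*4)*128 = (-7 + 8)*128 = 1*128 = 128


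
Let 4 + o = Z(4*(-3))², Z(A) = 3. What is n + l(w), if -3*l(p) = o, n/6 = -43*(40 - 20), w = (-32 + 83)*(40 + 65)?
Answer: -15485/3 ≈ -5161.7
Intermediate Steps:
w = 5355 (w = 51*105 = 5355)
n = -5160 (n = 6*(-43*(40 - 20)) = 6*(-43*20) = 6*(-860) = -5160)
o = 5 (o = -4 + 3² = -4 + 9 = 5)
l(p) = -5/3 (l(p) = -⅓*5 = -5/3)
n + l(w) = -5160 - 5/3 = -15485/3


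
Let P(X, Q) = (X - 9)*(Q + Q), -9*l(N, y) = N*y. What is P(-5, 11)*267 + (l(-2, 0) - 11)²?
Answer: -82115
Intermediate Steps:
l(N, y) = -N*y/9
P(X, Q) = 2*Q*(-9 + X) (P(X, Q) = (-9 + X)*(2*Q) = 2*Q*(-9 + X))
P(-5, 11)*267 + (l(-2, 0) - 11)² = (2*11*(-9 - 5))*267 + (-⅑*(-2)*0 - 11)² = (2*11*(-14))*267 + (0 - 11)² = -308*267 + (-11)² = -82236 + 121 = -82115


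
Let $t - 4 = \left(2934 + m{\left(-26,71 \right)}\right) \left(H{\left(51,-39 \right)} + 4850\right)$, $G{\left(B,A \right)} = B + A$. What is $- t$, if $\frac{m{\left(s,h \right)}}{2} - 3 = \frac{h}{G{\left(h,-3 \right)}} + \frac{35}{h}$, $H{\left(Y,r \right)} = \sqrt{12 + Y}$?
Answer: $- \frac{17228613753}{1207} - \frac{21313743 \sqrt{7}}{2414} \approx -1.4297 \cdot 10^{7}$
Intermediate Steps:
$G{\left(B,A \right)} = A + B$
$m{\left(s,h \right)} = 6 + \frac{70}{h} + \frac{2 h}{-3 + h}$ ($m{\left(s,h \right)} = 6 + 2 \left(\frac{h}{-3 + h} + \frac{35}{h}\right) = 6 + 2 \left(\frac{35}{h} + \frac{h}{-3 + h}\right) = 6 + \left(\frac{70}{h} + \frac{2 h}{-3 + h}\right) = 6 + \frac{70}{h} + \frac{2 h}{-3 + h}$)
$t = \frac{17228613753}{1207} + \frac{21313743 \sqrt{7}}{2414}$ ($t = 4 + \left(2934 + \frac{2 \left(-105 + 4 \cdot 71^{2} + 26 \cdot 71\right)}{71 \left(-3 + 71\right)}\right) \left(\sqrt{12 + 51} + 4850\right) = 4 + \left(2934 + 2 \cdot \frac{1}{71} \cdot \frac{1}{68} \left(-105 + 4 \cdot 5041 + 1846\right)\right) \left(\sqrt{63} + 4850\right) = 4 + \left(2934 + 2 \cdot \frac{1}{71} \cdot \frac{1}{68} \left(-105 + 20164 + 1846\right)\right) \left(3 \sqrt{7} + 4850\right) = 4 + \left(2934 + 2 \cdot \frac{1}{71} \cdot \frac{1}{68} \cdot 21905\right) \left(4850 + 3 \sqrt{7}\right) = 4 + \left(2934 + \frac{21905}{2414}\right) \left(4850 + 3 \sqrt{7}\right) = 4 + \frac{7104581 \left(4850 + 3 \sqrt{7}\right)}{2414} = 4 + \left(\frac{17228608925}{1207} + \frac{21313743 \sqrt{7}}{2414}\right) = \frac{17228613753}{1207} + \frac{21313743 \sqrt{7}}{2414} \approx 1.4297 \cdot 10^{7}$)
$- t = - (\frac{17228613753}{1207} + \frac{21313743 \sqrt{7}}{2414}) = - \frac{17228613753}{1207} - \frac{21313743 \sqrt{7}}{2414}$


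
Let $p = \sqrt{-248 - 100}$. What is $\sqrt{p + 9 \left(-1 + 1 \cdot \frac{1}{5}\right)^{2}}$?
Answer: $\frac{\sqrt{144 + 50 i \sqrt{87}}}{5} \approx 3.5555 + 2.6233 i$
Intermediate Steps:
$p = 2 i \sqrt{87}$ ($p = \sqrt{-348} = 2 i \sqrt{87} \approx 18.655 i$)
$\sqrt{p + 9 \left(-1 + 1 \cdot \frac{1}{5}\right)^{2}} = \sqrt{2 i \sqrt{87} + 9 \left(-1 + 1 \cdot \frac{1}{5}\right)^{2}} = \sqrt{2 i \sqrt{87} + 9 \left(-1 + \frac{1}{5}\right)^{2}} = \sqrt{2 i \sqrt{87} + 9 \left(- \frac{4}{5}\right)^{2}} = \sqrt{2 i \sqrt{87} + 9 \cdot \frac{16}{25}} = \sqrt{2 i \sqrt{87} + \frac{144}{25}} = \sqrt{\frac{144}{25} + 2 i \sqrt{87}}$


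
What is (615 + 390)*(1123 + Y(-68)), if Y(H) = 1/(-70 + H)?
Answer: 51915955/46 ≈ 1.1286e+6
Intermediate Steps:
(615 + 390)*(1123 + Y(-68)) = (615 + 390)*(1123 + 1/(-70 - 68)) = 1005*(1123 + 1/(-138)) = 1005*(1123 - 1/138) = 1005*(154973/138) = 51915955/46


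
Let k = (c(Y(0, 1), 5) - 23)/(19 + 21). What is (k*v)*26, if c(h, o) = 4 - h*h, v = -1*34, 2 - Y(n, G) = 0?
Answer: 5083/10 ≈ 508.30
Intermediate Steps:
Y(n, G) = 2 (Y(n, G) = 2 - 1*0 = 2 + 0 = 2)
v = -34
c(h, o) = 4 - h²
k = -23/40 (k = ((4 - 1*2²) - 23)/(19 + 21) = ((4 - 1*4) - 23)/40 = ((4 - 4) - 23)*(1/40) = (0 - 23)*(1/40) = -23*1/40 = -23/40 ≈ -0.57500)
(k*v)*26 = -23/40*(-34)*26 = (391/20)*26 = 5083/10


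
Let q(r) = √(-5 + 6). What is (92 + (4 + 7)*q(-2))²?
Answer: 10609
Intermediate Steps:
q(r) = 1 (q(r) = √1 = 1)
(92 + (4 + 7)*q(-2))² = (92 + (4 + 7)*1)² = (92 + 11*1)² = (92 + 11)² = 103² = 10609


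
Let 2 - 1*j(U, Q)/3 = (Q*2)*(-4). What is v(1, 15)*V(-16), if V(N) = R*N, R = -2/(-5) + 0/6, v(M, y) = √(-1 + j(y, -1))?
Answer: -32*I*√19/5 ≈ -27.897*I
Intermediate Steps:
j(U, Q) = 6 + 24*Q (j(U, Q) = 6 - 3*Q*2*(-4) = 6 - 3*2*Q*(-4) = 6 - (-24)*Q = 6 + 24*Q)
v(M, y) = I*√19 (v(M, y) = √(-1 + (6 + 24*(-1))) = √(-1 + (6 - 24)) = √(-1 - 18) = √(-19) = I*√19)
R = ⅖ (R = -2*(-⅕) + 0*(⅙) = ⅖ + 0 = ⅖ ≈ 0.40000)
V(N) = 2*N/5
v(1, 15)*V(-16) = (I*√19)*((⅖)*(-16)) = (I*√19)*(-32/5) = -32*I*√19/5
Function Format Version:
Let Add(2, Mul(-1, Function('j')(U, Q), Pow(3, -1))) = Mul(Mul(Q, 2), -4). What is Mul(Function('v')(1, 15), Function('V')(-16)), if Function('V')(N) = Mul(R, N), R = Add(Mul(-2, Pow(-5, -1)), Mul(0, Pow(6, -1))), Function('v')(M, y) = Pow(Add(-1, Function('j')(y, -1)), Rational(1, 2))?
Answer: Mul(Rational(-32, 5), I, Pow(19, Rational(1, 2))) ≈ Mul(-27.897, I)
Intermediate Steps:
Function('j')(U, Q) = Add(6, Mul(24, Q)) (Function('j')(U, Q) = Add(6, Mul(-3, Mul(Mul(Q, 2), -4))) = Add(6, Mul(-3, Mul(Mul(2, Q), -4))) = Add(6, Mul(-3, Mul(-8, Q))) = Add(6, Mul(24, Q)))
Function('v')(M, y) = Mul(I, Pow(19, Rational(1, 2))) (Function('v')(M, y) = Pow(Add(-1, Add(6, Mul(24, -1))), Rational(1, 2)) = Pow(Add(-1, Add(6, -24)), Rational(1, 2)) = Pow(Add(-1, -18), Rational(1, 2)) = Pow(-19, Rational(1, 2)) = Mul(I, Pow(19, Rational(1, 2))))
R = Rational(2, 5) (R = Add(Mul(-2, Rational(-1, 5)), Mul(0, Rational(1, 6))) = Add(Rational(2, 5), 0) = Rational(2, 5) ≈ 0.40000)
Function('V')(N) = Mul(Rational(2, 5), N)
Mul(Function('v')(1, 15), Function('V')(-16)) = Mul(Mul(I, Pow(19, Rational(1, 2))), Mul(Rational(2, 5), -16)) = Mul(Mul(I, Pow(19, Rational(1, 2))), Rational(-32, 5)) = Mul(Rational(-32, 5), I, Pow(19, Rational(1, 2)))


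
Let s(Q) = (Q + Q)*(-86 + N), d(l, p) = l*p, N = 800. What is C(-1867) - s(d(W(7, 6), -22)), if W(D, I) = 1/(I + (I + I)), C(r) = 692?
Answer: 7312/3 ≈ 2437.3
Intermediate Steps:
W(D, I) = 1/(3*I) (W(D, I) = 1/(I + 2*I) = 1/(3*I))
s(Q) = 1428*Q (s(Q) = (Q + Q)*(-86 + 800) = (2*Q)*714 = 1428*Q)
C(-1867) - s(d(W(7, 6), -22)) = 692 - 1428*((⅓)/6)*(-22) = 692 - 1428*((⅓)*(⅙))*(-22) = 692 - 1428*(1/18)*(-22) = 692 - 1428*(-11)/9 = 692 - 1*(-5236/3) = 692 + 5236/3 = 7312/3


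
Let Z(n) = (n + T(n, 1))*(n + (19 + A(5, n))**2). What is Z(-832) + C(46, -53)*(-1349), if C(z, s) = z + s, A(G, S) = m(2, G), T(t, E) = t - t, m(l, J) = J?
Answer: 222435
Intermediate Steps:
T(t, E) = 0
A(G, S) = G
C(z, s) = s + z
Z(n) = n*(576 + n) (Z(n) = (n + 0)*(n + (19 + 5)**2) = n*(n + 24**2) = n*(n + 576) = n*(576 + n))
Z(-832) + C(46, -53)*(-1349) = -832*(576 - 832) + (-53 + 46)*(-1349) = -832*(-256) - 7*(-1349) = 212992 + 9443 = 222435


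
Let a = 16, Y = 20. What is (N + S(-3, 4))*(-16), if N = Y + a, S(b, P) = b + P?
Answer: -592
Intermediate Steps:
S(b, P) = P + b
N = 36 (N = 20 + 16 = 36)
(N + S(-3, 4))*(-16) = (36 + (4 - 3))*(-16) = (36 + 1)*(-16) = 37*(-16) = -592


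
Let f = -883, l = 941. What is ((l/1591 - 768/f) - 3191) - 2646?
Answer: -8198074170/1404853 ≈ -5835.5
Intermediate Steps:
((l/1591 - 768/f) - 3191) - 2646 = ((941/1591 - 768/(-883)) - 3191) - 2646 = ((941*(1/1591) - 768*(-1/883)) - 3191) - 2646 = ((941/1591 + 768/883) - 3191) - 2646 = (2052791/1404853 - 3191) - 2646 = -4480833132/1404853 - 2646 = -8198074170/1404853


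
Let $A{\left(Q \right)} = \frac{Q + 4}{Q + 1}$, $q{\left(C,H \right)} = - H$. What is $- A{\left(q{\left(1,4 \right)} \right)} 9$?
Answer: $0$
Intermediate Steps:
$A{\left(Q \right)} = \frac{4 + Q}{1 + Q}$
$- A{\left(q{\left(1,4 \right)} \right)} 9 = - \frac{4 - 4}{1 - 4} \cdot 9 = - \frac{0}{-3} \cdot 9 = - \frac{\left(-1\right) 0}{3} \cdot 9 = \left(-1\right) 0 \cdot 9 = 0 \cdot 9 = 0$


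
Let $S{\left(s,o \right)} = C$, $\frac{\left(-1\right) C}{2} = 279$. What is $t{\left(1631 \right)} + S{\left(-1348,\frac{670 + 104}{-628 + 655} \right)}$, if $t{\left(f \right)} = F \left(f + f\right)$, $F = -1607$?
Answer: $-5242592$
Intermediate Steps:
$C = -558$ ($C = \left(-2\right) 279 = -558$)
$S{\left(s,o \right)} = -558$
$t{\left(f \right)} = - 3214 f$ ($t{\left(f \right)} = - 1607 \left(f + f\right) = - 1607 \cdot 2 f = - 3214 f$)
$t{\left(1631 \right)} + S{\left(-1348,\frac{670 + 104}{-628 + 655} \right)} = \left(-3214\right) 1631 - 558 = -5242034 - 558 = -5242592$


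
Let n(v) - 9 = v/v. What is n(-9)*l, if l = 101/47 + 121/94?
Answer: 1615/47 ≈ 34.362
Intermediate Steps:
n(v) = 10 (n(v) = 9 + v/v = 9 + 1 = 10)
l = 323/94 (l = 101*(1/47) + 121*(1/94) = 101/47 + 121/94 = 323/94 ≈ 3.4362)
n(-9)*l = 10*(323/94) = 1615/47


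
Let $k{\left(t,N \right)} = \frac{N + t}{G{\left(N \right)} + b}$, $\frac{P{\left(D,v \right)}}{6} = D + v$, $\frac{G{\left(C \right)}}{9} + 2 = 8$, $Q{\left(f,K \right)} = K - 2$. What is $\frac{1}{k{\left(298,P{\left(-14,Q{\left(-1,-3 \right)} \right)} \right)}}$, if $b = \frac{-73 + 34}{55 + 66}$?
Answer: $\frac{6495}{22264} \approx 0.29173$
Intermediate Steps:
$Q{\left(f,K \right)} = -2 + K$ ($Q{\left(f,K \right)} = K - 2 = -2 + K$)
$G{\left(C \right)} = 54$ ($G{\left(C \right)} = -18 + 9 \cdot 8 = -18 + 72 = 54$)
$b = - \frac{39}{121} \approx -0.32231$
$P{\left(D,v \right)} = 6 D + 6 v$ ($P{\left(D,v \right)} = 6 \left(D + v\right) = 6 D + 6 v$)
$k{\left(t,N \right)} = \frac{121 N}{6495} + \frac{121 t}{6495}$ ($k{\left(t,N \right)} = \frac{N + t}{54 - \frac{39}{121}} = \frac{N + t}{\frac{6495}{121}} = \left(N + t\right) \frac{121}{6495} = \frac{121 N}{6495} + \frac{121 t}{6495}$)
$\frac{1}{k{\left(298,P{\left(-14,Q{\left(-1,-3 \right)} \right)} \right)}} = \frac{1}{\frac{121 \left(6 \left(-14\right) + 6 \left(-2 - 3\right)\right)}{6495} + \frac{121}{6495} \cdot 298} = \frac{1}{\frac{121 \left(-84 + 6 \left(-5\right)\right)}{6495} + \frac{36058}{6495}} = \frac{1}{\frac{121 \left(-84 - 30\right)}{6495} + \frac{36058}{6495}} = \frac{1}{\frac{121}{6495} \left(-114\right) + \frac{36058}{6495}} = \frac{1}{- \frac{4598}{2165} + \frac{36058}{6495}} = \frac{1}{\frac{22264}{6495}} = \frac{6495}{22264}$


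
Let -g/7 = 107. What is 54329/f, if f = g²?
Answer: 54329/561001 ≈ 0.096843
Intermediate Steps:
g = -749 (g = -7*107 = -749)
f = 561001 (f = (-749)² = 561001)
54329/f = 54329/561001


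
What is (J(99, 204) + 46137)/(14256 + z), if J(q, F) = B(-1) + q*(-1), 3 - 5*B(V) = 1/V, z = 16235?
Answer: 230194/152455 ≈ 1.5099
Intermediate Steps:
B(V) = ⅗ - 1/(5*V)
J(q, F) = ⅘ - q (J(q, F) = (⅕)*(-1 + 3*(-1))/(-1) + q*(-1) = (⅕)*(-1)*(-1 - 3) - q = (⅕)*(-1)*(-4) - q = ⅘ - q)
(J(99, 204) + 46137)/(14256 + z) = ((⅘ - 1*99) + 46137)/(14256 + 16235) = ((⅘ - 99) + 46137)/30491 = (-491/5 + 46137)*(1/30491) = (230194/5)*(1/30491) = 230194/152455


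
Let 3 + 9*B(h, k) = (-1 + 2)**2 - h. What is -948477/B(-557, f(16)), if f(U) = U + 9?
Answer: -2845431/185 ≈ -15381.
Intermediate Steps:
f(U) = 9 + U
B(h, k) = -2/9 - h/9 (B(h, k) = -1/3 + ((-1 + 2)**2 - h)/9 = -1/3 + (1**2 - h)/9 = -1/3 + (1 - h)/9 = -1/3 + (1/9 - h/9) = -2/9 - h/9)
-948477/B(-557, f(16)) = -948477/(-2/9 - 1/9*(-557)) = -948477/(-2/9 + 557/9) = -948477/185/3 = -948477*3/185 = -2845431/185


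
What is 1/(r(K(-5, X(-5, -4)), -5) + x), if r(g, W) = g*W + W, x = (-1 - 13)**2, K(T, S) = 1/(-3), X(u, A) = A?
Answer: 3/578 ≈ 0.0051903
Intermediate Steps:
K(T, S) = -1/3
x = 196 (x = (-14)**2 = 196)
r(g, W) = W + W*g (r(g, W) = W*g + W = W + W*g)
1/(r(K(-5, X(-5, -4)), -5) + x) = 1/(-5*(1 - 1/3) + 196) = 1/(-5*2/3 + 196) = 1/(-10/3 + 196) = 1/(578/3) = 3/578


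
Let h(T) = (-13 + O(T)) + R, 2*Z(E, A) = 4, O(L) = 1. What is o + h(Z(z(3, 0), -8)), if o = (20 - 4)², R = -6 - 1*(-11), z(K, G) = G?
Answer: 249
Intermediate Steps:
Z(E, A) = 2 (Z(E, A) = (½)*4 = 2)
R = 5 (R = -6 + 11 = 5)
o = 256 (o = 16² = 256)
h(T) = -7 (h(T) = (-13 + 1) + 5 = -12 + 5 = -7)
o + h(Z(z(3, 0), -8)) = 256 - 7 = 249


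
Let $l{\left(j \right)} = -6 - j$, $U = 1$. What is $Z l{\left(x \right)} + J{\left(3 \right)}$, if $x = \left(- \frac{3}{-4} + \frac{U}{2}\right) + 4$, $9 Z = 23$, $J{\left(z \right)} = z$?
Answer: $- \frac{103}{4} \approx -25.75$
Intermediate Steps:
$Z = \frac{23}{9}$ ($Z = \frac{1}{9} \cdot 23 = \frac{23}{9} \approx 2.5556$)
$x = \frac{21}{4}$ ($x = \left(- \frac{3}{-4} + 1 \cdot \frac{1}{2}\right) + 4 = \left(\left(-3\right) \left(- \frac{1}{4}\right) + 1 \cdot \frac{1}{2}\right) + 4 = \left(\frac{3}{4} + \frac{1}{2}\right) + 4 = \frac{5}{4} + 4 = \frac{21}{4} \approx 5.25$)
$Z l{\left(x \right)} + J{\left(3 \right)} = \frac{23 \left(-6 - \frac{21}{4}\right)}{9} + 3 = \frac{23}{9} \left(- \frac{45}{4}\right) + 3 = - \frac{115}{4} + 3 = - \frac{103}{4}$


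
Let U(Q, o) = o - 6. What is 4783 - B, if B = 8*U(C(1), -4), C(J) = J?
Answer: 4863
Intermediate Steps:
U(Q, o) = -6 + o
B = -80 (B = 8*(-6 - 4) = 8*(-10) = -80)
4783 - B = 4783 - 1*(-80) = 4783 + 80 = 4863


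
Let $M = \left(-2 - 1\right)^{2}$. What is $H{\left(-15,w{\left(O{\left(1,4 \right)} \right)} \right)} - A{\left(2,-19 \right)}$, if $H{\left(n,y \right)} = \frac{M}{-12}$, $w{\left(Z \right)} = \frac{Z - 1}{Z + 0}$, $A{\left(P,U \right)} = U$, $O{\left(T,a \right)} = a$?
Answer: $\frac{73}{4} \approx 18.25$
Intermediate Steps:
$w{\left(Z \right)} = \frac{-1 + Z}{Z}$
$M = 9$ ($M = \left(-3\right)^{2} = 9$)
$H{\left(n,y \right)} = - \frac{3}{4}$ ($H{\left(n,y \right)} = \frac{9}{-12} = 9 \left(- \frac{1}{12}\right) = - \frac{3}{4}$)
$H{\left(-15,w{\left(O{\left(1,4 \right)} \right)} \right)} - A{\left(2,-19 \right)} = - \frac{3}{4} - -19 = - \frac{3}{4} + 19 = \frac{73}{4}$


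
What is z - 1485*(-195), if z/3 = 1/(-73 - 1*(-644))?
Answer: 165347328/571 ≈ 2.8958e+5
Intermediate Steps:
z = 3/571 (z = 3/(-73 - 1*(-644)) = 3/(-73 + 644) = 3/571 ≈ 0.0052539)
z - 1485*(-195) = 3/571 - 1485*(-195) = 3/571 + 289575 = 165347328/571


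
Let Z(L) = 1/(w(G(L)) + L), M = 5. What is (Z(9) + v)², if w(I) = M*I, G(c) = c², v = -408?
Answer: 28530925921/171396 ≈ 1.6646e+5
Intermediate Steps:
w(I) = 5*I
Z(L) = 1/(L + 5*L²) (Z(L) = 1/(5*L² + L) = 1/(L + 5*L²))
(Z(9) + v)² = (1/(9*(1 + 5*9)) - 408)² = (1/(9*(1 + 45)) - 408)² = ((⅑)/46 - 408)² = ((⅑)*(1/46) - 408)² = (1/414 - 408)² = (-168911/414)² = 28530925921/171396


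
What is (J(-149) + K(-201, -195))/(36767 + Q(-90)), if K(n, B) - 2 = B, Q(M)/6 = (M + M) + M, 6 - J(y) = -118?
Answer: -69/35147 ≈ -0.0019632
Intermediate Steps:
J(y) = 124 (J(y) = 6 - 1*(-118) = 6 + 118 = 124)
Q(M) = 18*M (Q(M) = 6*((M + M) + M) = 6*(2*M + M) = 6*(3*M) = 18*M)
K(n, B) = 2 + B
(J(-149) + K(-201, -195))/(36767 + Q(-90)) = (124 + (2 - 195))/(36767 + 18*(-90)) = (124 - 193)/(36767 - 1620) = -69/35147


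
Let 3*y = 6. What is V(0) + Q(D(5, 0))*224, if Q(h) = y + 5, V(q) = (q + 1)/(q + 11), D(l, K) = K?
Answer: 17249/11 ≈ 1568.1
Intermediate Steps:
y = 2 (y = (⅓)*6 = 2)
V(q) = (1 + q)/(11 + q)
Q(h) = 7 (Q(h) = 2 + 5 = 7)
V(0) + Q(D(5, 0))*224 = (1 + 0)/(11 + 0) + 7*224 = 1/11 + 1568 = 17249/11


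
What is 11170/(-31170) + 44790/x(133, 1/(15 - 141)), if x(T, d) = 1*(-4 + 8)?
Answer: 69802981/6234 ≈ 11197.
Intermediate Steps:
x(T, d) = 4 (x(T, d) = 1*4 = 4)
11170/(-31170) + 44790/x(133, 1/(15 - 141)) = 11170/(-31170) + 44790/4 = 11170*(-1/31170) + 44790*(1/4) = -1117/3117 + 22395/2 = 69802981/6234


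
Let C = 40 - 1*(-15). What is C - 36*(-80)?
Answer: 2935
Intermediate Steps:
C = 55 (C = 40 + 15 = 55)
C - 36*(-80) = 55 - 36*(-80) = 55 + 2880 = 2935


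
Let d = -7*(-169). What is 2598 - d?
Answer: 1415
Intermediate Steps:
d = 1183
2598 - d = 2598 - 1*1183 = 2598 - 1183 = 1415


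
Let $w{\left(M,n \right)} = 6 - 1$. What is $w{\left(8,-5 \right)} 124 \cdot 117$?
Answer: $72540$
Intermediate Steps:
$w{\left(M,n \right)} = 5$ ($w{\left(M,n \right)} = 6 - 1 = 5$)
$w{\left(8,-5 \right)} 124 \cdot 117 = 5 \cdot 124 \cdot 117 = 620 \cdot 117 = 72540$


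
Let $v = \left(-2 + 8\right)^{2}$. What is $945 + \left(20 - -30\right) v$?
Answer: $2745$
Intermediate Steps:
$v = 36$ ($v = 6^{2} = 36$)
$945 + \left(20 - -30\right) v = 945 + \left(20 - -30\right) 36 = 945 + \left(20 + 30\right) 36 = 945 + 50 \cdot 36 = 945 + 1800 = 2745$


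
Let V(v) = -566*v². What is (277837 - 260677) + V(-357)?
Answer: -72118974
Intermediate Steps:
(277837 - 260677) + V(-357) = (277837 - 260677) - 566*(-357)² = 17160 - 566*127449 = 17160 - 72136134 = -72118974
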